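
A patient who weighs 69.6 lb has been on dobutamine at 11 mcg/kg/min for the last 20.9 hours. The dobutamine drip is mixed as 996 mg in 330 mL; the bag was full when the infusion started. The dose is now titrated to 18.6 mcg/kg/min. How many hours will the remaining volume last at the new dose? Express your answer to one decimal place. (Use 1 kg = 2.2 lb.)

15.9 hours

Initial rate:
Weight = 69.6 lb ÷ 2.2 lb/kg = 31.63636 kg
Dose = 11 mcg/kg/min × 31.63636 kg = 348 mcg/min
348 mcg/min × 60 min/hr = 20880 mcg/hr
Concentration = 996 mg ÷ 330 mL = 3.018182 mg/mL = 3018.182 mcg/mL
Rate = 20880 mcg/hr ÷ 3018.182 mcg/mL = 6.918072 mL/hr
Volume infused so far = 6.918072 mL/hr × 20.9 hr = 144.5877 mL
Volume remaining = 330 − 144.5877 = 185.4123 mL
New rate:
Dose = 18.6 mcg/kg/min × 31.63636 kg = 588.4364 mcg/min
588.4364 mcg/min × 60 min/hr = 35306.18 mcg/hr
Rate = 35306.18 mcg/hr ÷ 3018.182 mcg/mL = 11.69783 mL/hr
Time remaining = 185.4123 mL ÷ 11.69783 mL/hr = 15.85014 hr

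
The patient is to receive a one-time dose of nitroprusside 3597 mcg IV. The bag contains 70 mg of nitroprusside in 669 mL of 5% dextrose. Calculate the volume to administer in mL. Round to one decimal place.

34.4 mL

Concentration = 70 mg ÷ 669 mL = 0.1046338 mg/mL = 104.6338 mcg/mL
Volume = 3597 mcg ÷ 104.6338 mcg/mL = 34.37704 mL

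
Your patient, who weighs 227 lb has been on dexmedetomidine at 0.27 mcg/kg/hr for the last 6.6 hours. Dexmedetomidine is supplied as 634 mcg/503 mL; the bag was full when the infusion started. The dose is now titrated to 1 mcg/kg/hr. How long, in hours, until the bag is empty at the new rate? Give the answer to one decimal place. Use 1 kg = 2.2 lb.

4.4 hours

Initial rate:
Weight = 227 lb ÷ 2.2 lb/kg = 103.1818 kg
Dose = 0.27 mcg/kg/hr × 103.1818 kg = 27.85909 mcg/hr
Concentration = 634 mcg ÷ 503 mL = 1.260437 mcg/mL
Rate = 27.85909 mcg/hr ÷ 1.260437 mcg/mL = 22.10272 mL/hr
Volume infused so far = 22.10272 mL/hr × 6.6 hr = 145.8779 mL
Volume remaining = 503 − 145.8779 = 357.1221 mL
New rate:
Dose = 1 mcg/kg/hr × 103.1818 kg = 103.1818 mcg/hr
Rate = 103.1818 mcg/hr ÷ 1.260437 mcg/mL = 81.86192 mL/hr
Time remaining = 357.1221 mL ÷ 81.86192 mL/hr = 4.362493 hr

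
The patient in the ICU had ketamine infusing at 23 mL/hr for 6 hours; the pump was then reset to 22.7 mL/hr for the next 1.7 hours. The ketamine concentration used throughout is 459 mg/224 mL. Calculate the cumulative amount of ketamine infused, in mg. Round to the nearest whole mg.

Concentration = 459 mg ÷ 224 mL = 2.049107 mg/mL
Stage 1: 23 mL/hr × 6 hr = 138 mL → 138 mL × 2.049107 mg/mL = 282.7768 mg
Stage 2: 22.7 mL/hr × 1.7 hr = 38.59 mL → 38.59 mL × 2.049107 mg/mL = 79.07504 mg
Total = 282.7768 + 79.07504 = 361.8518 mg

362 mg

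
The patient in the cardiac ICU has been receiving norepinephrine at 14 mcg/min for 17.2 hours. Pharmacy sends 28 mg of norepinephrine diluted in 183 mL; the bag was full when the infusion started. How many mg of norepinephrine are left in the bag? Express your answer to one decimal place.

14 mcg/min × 60 min/hr = 840 mcg/hr
Concentration = 28 mg ÷ 183 mL = 0.1530055 mg/mL = 153.0055 mcg/mL
Rate = 840 mcg/hr ÷ 153.0055 mcg/mL = 5.49 mL/hr
Volume infused = 5.49 mL/hr × 17.2 hr = 94.428 mL
Volume remaining = 183 − 94.428 = 88.572 mL
Drug remaining = 88.572 mL × 153.0055 mcg/mL = 13552 mcg = 13.552 mg

13.6 mg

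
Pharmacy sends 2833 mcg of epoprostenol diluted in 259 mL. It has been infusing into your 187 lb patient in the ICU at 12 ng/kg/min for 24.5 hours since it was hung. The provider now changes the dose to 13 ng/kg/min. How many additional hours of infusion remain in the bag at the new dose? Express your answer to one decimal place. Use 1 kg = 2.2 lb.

Initial rate:
Weight = 187 lb ÷ 2.2 lb/kg = 85 kg
Dose = 12 ng/kg/min × 85 kg = 1020 ng/min
1020 ng/min × 60 min/hr = 61200 ng/hr
Concentration = 2833 mcg ÷ 259 mL = 10.93822 mcg/mL = 10938.22 ng/mL
Rate = 61200 ng/hr ÷ 10938.22 ng/mL = 5.595058 mL/hr
Volume infused so far = 5.595058 mL/hr × 24.5 hr = 137.0789 mL
Volume remaining = 259 − 137.0789 = 121.9211 mL
New rate:
Dose = 13 ng/kg/min × 85 kg = 1105 ng/min
1105 ng/min × 60 min/hr = 66300 ng/hr
Rate = 66300 ng/hr ÷ 10938.22 ng/mL = 6.061313 mL/hr
Time remaining = 121.9211 mL ÷ 6.061313 mL/hr = 20.11463 hr

20.1 hours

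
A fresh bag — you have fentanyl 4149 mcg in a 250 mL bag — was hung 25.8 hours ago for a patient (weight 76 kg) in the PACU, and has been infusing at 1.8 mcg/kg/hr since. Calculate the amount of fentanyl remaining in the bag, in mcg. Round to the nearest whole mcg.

Dose = 1.8 mcg/kg/hr × 76 kg = 136.8 mcg/hr
Concentration = 4149 mcg ÷ 250 mL = 16.596 mcg/mL
Rate = 136.8 mcg/hr ÷ 16.596 mcg/mL = 8.24295 mL/hr
Volume infused = 8.24295 mL/hr × 25.8 hr = 212.6681 mL
Volume remaining = 250 − 212.6681 = 37.33189 mL
Drug remaining = 37.33189 mL × 16.596 mcg/mL = 619.56 mcg

620 mcg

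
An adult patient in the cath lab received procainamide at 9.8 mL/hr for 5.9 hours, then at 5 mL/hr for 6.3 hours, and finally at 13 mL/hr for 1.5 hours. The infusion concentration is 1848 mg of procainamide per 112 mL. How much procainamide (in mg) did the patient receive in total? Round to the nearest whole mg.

1796 mg

Concentration = 1848 mg ÷ 112 mL = 16.5 mg/mL
Stage 1: 9.8 mL/hr × 5.9 hr = 57.82 mL → 57.82 mL × 16.5 mg/mL = 954.03 mg
Stage 2: 5 mL/hr × 6.3 hr = 31.5 mL → 31.5 mL × 16.5 mg/mL = 519.75 mg
Stage 3: 13 mL/hr × 1.5 hr = 19.5 mL → 19.5 mL × 16.5 mg/mL = 321.75 mg
Total = 954.03 + 519.75 + 321.75 = 1795.53 mg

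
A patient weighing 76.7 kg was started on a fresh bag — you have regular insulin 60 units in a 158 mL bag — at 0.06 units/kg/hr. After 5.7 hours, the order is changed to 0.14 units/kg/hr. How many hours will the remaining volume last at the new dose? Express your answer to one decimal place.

3.1 hours

Initial rate:
Dose = 0.06 units/kg/hr × 76.7 kg = 4.602 units/hr
Concentration = 60 units ÷ 158 mL = 0.3797468 units/mL
Rate = 4.602 units/hr ÷ 0.3797468 units/mL = 12.1186 mL/hr
Volume infused so far = 12.1186 mL/hr × 5.7 hr = 69.07602 mL
Volume remaining = 158 − 69.07602 = 88.92398 mL
New rate:
Dose = 0.14 units/kg/hr × 76.7 kg = 10.738 units/hr
Rate = 10.738 units/hr ÷ 0.3797468 units/mL = 28.27673 mL/hr
Time remaining = 88.92398 mL ÷ 28.27673 mL/hr = 3.144776 hr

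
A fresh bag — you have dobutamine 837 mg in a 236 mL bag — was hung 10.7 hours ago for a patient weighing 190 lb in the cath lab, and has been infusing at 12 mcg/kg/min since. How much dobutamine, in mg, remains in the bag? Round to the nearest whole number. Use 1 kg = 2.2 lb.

172 mg

Weight = 190 lb ÷ 2.2 lb/kg = 86.36364 kg
Dose = 12 mcg/kg/min × 86.36364 kg = 1036.364 mcg/min
1036.364 mcg/min × 60 min/hr = 62181.82 mcg/hr
Concentration = 837 mg ÷ 236 mL = 3.54661 mg/mL = 3546.61 mcg/mL
Rate = 62181.82 mcg/hr ÷ 3546.61 mcg/mL = 17.53275 mL/hr
Volume infused = 17.53275 mL/hr × 10.7 hr = 187.6004 mL
Volume remaining = 236 − 187.6004 = 48.39961 mL
Drug remaining = 48.39961 mL × 3546.61 mcg/mL = 171654.5 mcg = 171.6545 mg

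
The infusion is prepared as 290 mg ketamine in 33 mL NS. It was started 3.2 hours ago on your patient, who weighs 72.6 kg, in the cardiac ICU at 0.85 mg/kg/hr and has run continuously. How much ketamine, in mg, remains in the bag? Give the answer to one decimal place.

Dose = 0.85 mg/kg/hr × 72.6 kg = 61.71 mg/hr
Concentration = 290 mg ÷ 33 mL = 8.787879 mg/mL
Rate = 61.71 mg/hr ÷ 8.787879 mg/mL = 7.022172 mL/hr
Volume infused = 7.022172 mL/hr × 3.2 hr = 22.47095 mL
Volume remaining = 33 − 22.47095 = 10.52905 mL
Drug remaining = 10.52905 mL × 8.787879 mg/mL = 92.528 mg

92.5 mg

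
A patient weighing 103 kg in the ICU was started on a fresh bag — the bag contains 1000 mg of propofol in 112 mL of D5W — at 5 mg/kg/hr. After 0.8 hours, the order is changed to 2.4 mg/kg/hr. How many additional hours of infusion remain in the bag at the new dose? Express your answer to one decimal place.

Initial rate:
Dose = 5 mg/kg/hr × 103 kg = 515 mg/hr
Concentration = 1000 mg ÷ 112 mL = 8.928571 mg/mL
Rate = 515 mg/hr ÷ 8.928571 mg/mL = 57.68 mL/hr
Volume infused so far = 57.68 mL/hr × 0.8 hr = 46.144 mL
Volume remaining = 112 − 46.144 = 65.856 mL
New rate:
Dose = 2.4 mg/kg/hr × 103 kg = 247.2 mg/hr
Rate = 247.2 mg/hr ÷ 8.928571 mg/mL = 27.6864 mL/hr
Time remaining = 65.856 mL ÷ 27.6864 mL/hr = 2.378641 hr

2.4 hours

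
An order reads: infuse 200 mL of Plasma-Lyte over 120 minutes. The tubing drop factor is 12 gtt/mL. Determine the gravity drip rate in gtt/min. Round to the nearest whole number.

20 gtt/min

200 mL ÷ (120 min) = 1.666667 mL/min
1.666667 mL/min × 12 gtt/mL = 20 gtt/min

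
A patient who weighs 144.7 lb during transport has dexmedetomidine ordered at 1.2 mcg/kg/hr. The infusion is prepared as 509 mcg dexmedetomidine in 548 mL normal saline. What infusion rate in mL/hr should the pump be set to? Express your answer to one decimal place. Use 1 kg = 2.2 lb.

85.0 mL/hr

Weight = 144.7 lb ÷ 2.2 lb/kg = 65.77273 kg
Dose = 1.2 mcg/kg/hr × 65.77273 kg = 78.92727 mcg/hr
Concentration = 509 mcg ÷ 548 mL = 0.9288321 mcg/mL
Rate = 78.92727 mcg/hr ÷ 0.9288321 mcg/mL = 84.97475 mL/hr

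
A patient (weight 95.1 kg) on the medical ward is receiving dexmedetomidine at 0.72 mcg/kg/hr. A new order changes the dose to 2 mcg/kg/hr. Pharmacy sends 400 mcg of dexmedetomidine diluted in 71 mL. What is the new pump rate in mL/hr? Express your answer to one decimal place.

Dose = 2 mcg/kg/hr × 95.1 kg = 190.2 mcg/hr
Concentration = 400 mcg ÷ 71 mL = 5.633803 mcg/mL
Rate = 190.2 mcg/hr ÷ 5.633803 mcg/mL = 33.7605 mL/hr

33.8 mL/hr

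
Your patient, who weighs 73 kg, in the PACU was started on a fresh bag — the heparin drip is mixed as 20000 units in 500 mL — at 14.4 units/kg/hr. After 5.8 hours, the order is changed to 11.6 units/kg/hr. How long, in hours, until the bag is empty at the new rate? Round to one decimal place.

Initial rate:
Dose = 14.4 units/kg/hr × 73 kg = 1051.2 units/hr
Concentration = 20000 units ÷ 500 mL = 40 units/mL
Rate = 1051.2 units/hr ÷ 40 units/mL = 26.28 mL/hr
Volume infused so far = 26.28 mL/hr × 5.8 hr = 152.424 mL
Volume remaining = 500 − 152.424 = 347.576 mL
New rate:
Dose = 11.6 units/kg/hr × 73 kg = 846.8 units/hr
Rate = 846.8 units/hr ÷ 40 units/mL = 21.17 mL/hr
Time remaining = 347.576 mL ÷ 21.17 mL/hr = 16.41833 hr

16.4 hours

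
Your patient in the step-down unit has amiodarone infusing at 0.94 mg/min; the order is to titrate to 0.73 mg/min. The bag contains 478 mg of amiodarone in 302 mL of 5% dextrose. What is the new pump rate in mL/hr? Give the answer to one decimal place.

0.73 mg/min × 60 min/hr = 43.8 mg/hr
Concentration = 478 mg ÷ 302 mL = 1.582781 mg/mL
Rate = 43.8 mg/hr ÷ 1.582781 mg/mL = 27.6728 mL/hr

27.7 mL/hr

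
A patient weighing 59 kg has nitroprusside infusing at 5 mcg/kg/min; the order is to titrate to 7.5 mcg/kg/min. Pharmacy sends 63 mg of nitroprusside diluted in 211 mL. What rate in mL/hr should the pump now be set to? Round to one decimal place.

Dose = 7.5 mcg/kg/min × 59 kg = 442.5 mcg/min
442.5 mcg/min × 60 min/hr = 26550 mcg/hr
Concentration = 63 mg ÷ 211 mL = 0.2985782 mg/mL = 298.5782 mcg/mL
Rate = 26550 mcg/hr ÷ 298.5782 mcg/mL = 88.92143 mL/hr

88.9 mL/hr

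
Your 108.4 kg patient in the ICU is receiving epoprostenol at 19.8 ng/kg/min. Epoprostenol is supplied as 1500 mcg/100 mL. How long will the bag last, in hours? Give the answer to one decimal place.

11.6 hours

Dose = 19.8 ng/kg/min × 108.4 kg = 2146.32 ng/min
2146.32 ng/min × 60 min/hr = 128779.2 ng/hr
Concentration = 1500 mcg ÷ 100 mL = 15 mcg/mL = 15000 ng/mL
Rate = 128779.2 ng/hr ÷ 15000 ng/mL = 8.58528 mL/hr
Duration = 100 mL ÷ 8.58528 mL/hr = 11.64784 hr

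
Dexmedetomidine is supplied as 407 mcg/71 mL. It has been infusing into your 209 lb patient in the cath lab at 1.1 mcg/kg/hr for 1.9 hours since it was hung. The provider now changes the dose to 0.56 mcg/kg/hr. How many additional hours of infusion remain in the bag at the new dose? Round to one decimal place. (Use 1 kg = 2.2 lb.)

3.9 hours

Initial rate:
Weight = 209 lb ÷ 2.2 lb/kg = 95 kg
Dose = 1.1 mcg/kg/hr × 95 kg = 104.5 mcg/hr
Concentration = 407 mcg ÷ 71 mL = 5.732394 mcg/mL
Rate = 104.5 mcg/hr ÷ 5.732394 mcg/mL = 18.22973 mL/hr
Volume infused so far = 18.22973 mL/hr × 1.9 hr = 34.63649 mL
Volume remaining = 71 − 34.63649 = 36.36351 mL
New rate:
Dose = 0.56 mcg/kg/hr × 95 kg = 53.2 mcg/hr
Rate = 53.2 mcg/hr ÷ 5.732394 mcg/mL = 9.28059 mL/hr
Time remaining = 36.36351 mL ÷ 9.28059 mL/hr = 3.918233 hr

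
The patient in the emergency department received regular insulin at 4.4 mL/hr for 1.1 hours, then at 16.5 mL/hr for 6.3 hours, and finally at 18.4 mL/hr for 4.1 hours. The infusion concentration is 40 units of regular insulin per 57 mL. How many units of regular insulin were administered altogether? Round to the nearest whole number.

Concentration = 40 units ÷ 57 mL = 0.7017544 units/mL
Stage 1: 4.4 mL/hr × 1.1 hr = 4.84 mL → 4.84 mL × 0.7017544 units/mL = 3.396491 units
Stage 2: 16.5 mL/hr × 6.3 hr = 103.95 mL → 103.95 mL × 0.7017544 units/mL = 72.94737 units
Stage 3: 18.4 mL/hr × 4.1 hr = 75.44 mL → 75.44 mL × 0.7017544 units/mL = 52.94035 units
Total = 3.396491 + 72.94737 + 52.94035 = 129.2842 units

129 units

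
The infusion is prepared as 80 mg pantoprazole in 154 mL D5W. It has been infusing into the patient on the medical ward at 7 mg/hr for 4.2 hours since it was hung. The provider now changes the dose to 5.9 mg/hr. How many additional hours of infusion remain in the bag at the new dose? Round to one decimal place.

8.6 hours

Initial rate:
Concentration = 80 mg ÷ 154 mL = 0.5194805 mg/mL
Rate = 7 mg/hr ÷ 0.5194805 mg/mL = 13.475 mL/hr
Volume infused so far = 13.475 mL/hr × 4.2 hr = 56.595 mL
Volume remaining = 154 − 56.595 = 97.405 mL
New rate:
Rate = 5.9 mg/hr ÷ 0.5194805 mg/mL = 11.3575 mL/hr
Time remaining = 97.405 mL ÷ 11.3575 mL/hr = 8.576271 hr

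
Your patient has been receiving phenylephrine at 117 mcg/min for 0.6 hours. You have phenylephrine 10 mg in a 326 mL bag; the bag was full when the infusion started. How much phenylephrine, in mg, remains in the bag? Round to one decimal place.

5.8 mg

117 mcg/min × 60 min/hr = 7020 mcg/hr
Concentration = 10 mg ÷ 326 mL = 0.03067485 mg/mL = 30.67485 mcg/mL
Rate = 7020 mcg/hr ÷ 30.67485 mcg/mL = 228.852 mL/hr
Volume infused = 228.852 mL/hr × 0.6 hr = 137.3112 mL
Volume remaining = 326 − 137.3112 = 188.6888 mL
Drug remaining = 188.6888 mL × 30.67485 mcg/mL = 5788 mcg = 5.788 mg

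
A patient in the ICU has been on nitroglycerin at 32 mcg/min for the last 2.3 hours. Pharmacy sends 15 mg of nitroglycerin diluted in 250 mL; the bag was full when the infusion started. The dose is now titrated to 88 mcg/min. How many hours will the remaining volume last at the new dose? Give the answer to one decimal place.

2.0 hours

Initial rate:
32 mcg/min × 60 min/hr = 1920 mcg/hr
Concentration = 15 mg ÷ 250 mL = 0.06 mg/mL = 60 mcg/mL
Rate = 1920 mcg/hr ÷ 60 mcg/mL = 32 mL/hr
Volume infused so far = 32 mL/hr × 2.3 hr = 73.6 mL
Volume remaining = 250 − 73.6 = 176.4 mL
New rate:
88 mcg/min × 60 min/hr = 5280 mcg/hr
Rate = 5280 mcg/hr ÷ 60 mcg/mL = 88 mL/hr
Time remaining = 176.4 mL ÷ 88 mL/hr = 2.004545 hr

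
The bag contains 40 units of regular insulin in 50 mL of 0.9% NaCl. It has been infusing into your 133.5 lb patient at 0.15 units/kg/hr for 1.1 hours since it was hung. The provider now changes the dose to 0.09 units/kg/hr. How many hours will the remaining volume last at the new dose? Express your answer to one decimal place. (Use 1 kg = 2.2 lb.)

Initial rate:
Weight = 133.5 lb ÷ 2.2 lb/kg = 60.68182 kg
Dose = 0.15 units/kg/hr × 60.68182 kg = 9.102273 units/hr
Concentration = 40 units ÷ 50 mL = 0.8 units/mL
Rate = 9.102273 units/hr ÷ 0.8 units/mL = 11.37784 mL/hr
Volume infused so far = 11.37784 mL/hr × 1.1 hr = 12.51562 mL
Volume remaining = 50 − 12.51562 = 37.48438 mL
New rate:
Dose = 0.09 units/kg/hr × 60.68182 kg = 5.461364 units/hr
Rate = 5.461364 units/hr ÷ 0.8 units/mL = 6.826705 mL/hr
Time remaining = 37.48438 mL ÷ 6.826705 mL/hr = 5.490845 hr

5.5 hours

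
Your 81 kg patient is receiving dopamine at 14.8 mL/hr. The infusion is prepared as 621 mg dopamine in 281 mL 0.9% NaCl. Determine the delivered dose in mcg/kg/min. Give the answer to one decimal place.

6.7 mcg/kg/min

Concentration = 621 mg ÷ 281 mL = 2.209964 mg/mL = 2209.964 mcg/mL
Drug rate = 14.8 mL/hr × 2209.964 mcg/mL = 32707.47 mcg/hr
32707.47 mcg/hr ÷ 60 min/hr = 545.1246 mcg/min
545.1246 mcg/min ÷ 81 kg = 6.729933 mcg/kg/min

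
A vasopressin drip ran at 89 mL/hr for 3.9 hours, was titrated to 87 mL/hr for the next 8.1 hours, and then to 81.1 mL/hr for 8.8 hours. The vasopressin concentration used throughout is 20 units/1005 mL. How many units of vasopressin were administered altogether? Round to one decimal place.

Concentration = 20 units ÷ 1005 mL = 0.0199005 units/mL
Stage 1: 89 mL/hr × 3.9 hr = 347.1 mL → 347.1 mL × 0.0199005 units/mL = 6.907463 units
Stage 2: 87 mL/hr × 8.1 hr = 704.7 mL → 704.7 mL × 0.0199005 units/mL = 14.02388 units
Stage 3: 81.1 mL/hr × 8.8 hr = 713.68 mL → 713.68 mL × 0.0199005 units/mL = 14.20259 units
Total = 6.907463 + 14.02388 + 14.20259 = 35.13393 units

35.1 units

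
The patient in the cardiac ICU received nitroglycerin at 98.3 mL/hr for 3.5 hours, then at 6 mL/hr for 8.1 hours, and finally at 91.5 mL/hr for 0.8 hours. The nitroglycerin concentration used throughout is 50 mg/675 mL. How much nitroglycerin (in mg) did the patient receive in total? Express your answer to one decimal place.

34.5 mg

Concentration = 50 mg ÷ 675 mL = 0.07407407 mg/mL
Stage 1: 98.3 mL/hr × 3.5 hr = 344.05 mL → 344.05 mL × 0.07407407 mg/mL = 25.48519 mg
Stage 2: 6 mL/hr × 8.1 hr = 48.6 mL → 48.6 mL × 0.07407407 mg/mL = 3.6 mg
Stage 3: 91.5 mL/hr × 0.8 hr = 73.2 mL → 73.2 mL × 0.07407407 mg/mL = 5.422222 mg
Total = 25.48519 + 3.6 + 5.422222 = 34.50741 mg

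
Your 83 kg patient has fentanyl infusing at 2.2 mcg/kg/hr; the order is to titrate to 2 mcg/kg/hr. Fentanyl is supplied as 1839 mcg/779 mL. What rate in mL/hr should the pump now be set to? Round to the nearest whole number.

70 mL/hr

Dose = 2 mcg/kg/hr × 83 kg = 166 mcg/hr
Concentration = 1839 mcg ÷ 779 mL = 2.360719 mcg/mL
Rate = 166 mcg/hr ÷ 2.360719 mcg/mL = 70.31756 mL/hr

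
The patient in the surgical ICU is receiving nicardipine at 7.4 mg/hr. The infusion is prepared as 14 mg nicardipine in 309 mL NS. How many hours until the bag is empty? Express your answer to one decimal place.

1.9 hours

Concentration = 14 mg ÷ 309 mL = 0.04530744 mg/mL
Rate = 7.4 mg/hr ÷ 0.04530744 mg/mL = 163.3286 mL/hr
Duration = 309 mL ÷ 163.3286 mL/hr = 1.891892 hr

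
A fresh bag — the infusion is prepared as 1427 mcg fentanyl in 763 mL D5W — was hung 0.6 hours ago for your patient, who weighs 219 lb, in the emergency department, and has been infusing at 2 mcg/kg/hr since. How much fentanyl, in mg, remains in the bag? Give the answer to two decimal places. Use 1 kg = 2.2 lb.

1.31 mg

Weight = 219 lb ÷ 2.2 lb/kg = 99.54545 kg
Dose = 2 mcg/kg/hr × 99.54545 kg = 199.0909 mcg/hr
Concentration = 1427 mcg ÷ 763 mL = 1.870249 mcg/mL
Rate = 199.0909 mcg/hr ÷ 1.870249 mcg/mL = 106.4516 mL/hr
Volume infused = 106.4516 mL/hr × 0.6 hr = 63.87093 mL
Volume remaining = 763 − 63.87093 = 699.1291 mL
Drug remaining = 699.1291 mL × 1.870249 mcg/mL = 1307.545 mcg = 1.307545 mg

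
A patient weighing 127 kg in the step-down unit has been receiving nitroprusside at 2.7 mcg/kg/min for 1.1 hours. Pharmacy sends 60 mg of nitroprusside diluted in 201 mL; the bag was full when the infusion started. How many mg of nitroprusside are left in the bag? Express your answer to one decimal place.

37.4 mg

Dose = 2.7 mcg/kg/min × 127 kg = 342.9 mcg/min
342.9 mcg/min × 60 min/hr = 20574 mcg/hr
Concentration = 60 mg ÷ 201 mL = 0.2985075 mg/mL = 298.5075 mcg/mL
Rate = 20574 mcg/hr ÷ 298.5075 mcg/mL = 68.9229 mL/hr
Volume infused = 68.9229 mL/hr × 1.1 hr = 75.81519 mL
Volume remaining = 201 − 75.81519 = 125.1848 mL
Drug remaining = 125.1848 mL × 298.5075 mcg/mL = 37368.6 mcg = 37.3686 mg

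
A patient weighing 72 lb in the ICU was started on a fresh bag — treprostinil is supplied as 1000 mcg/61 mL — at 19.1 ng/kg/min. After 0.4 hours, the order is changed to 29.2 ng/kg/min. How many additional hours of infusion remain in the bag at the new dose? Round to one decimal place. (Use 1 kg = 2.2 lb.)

Initial rate:
Weight = 72 lb ÷ 2.2 lb/kg = 32.72727 kg
Dose = 19.1 ng/kg/min × 32.72727 kg = 625.0909 ng/min
625.0909 ng/min × 60 min/hr = 37505.45 ng/hr
Concentration = 1000 mcg ÷ 61 mL = 16.39344 mcg/mL = 16393.44 ng/mL
Rate = 37505.45 ng/hr ÷ 16393.44 ng/mL = 2.287833 mL/hr
Volume infused so far = 2.287833 mL/hr × 0.4 hr = 0.9151331 mL
Volume remaining = 61 − 0.9151331 = 60.08487 mL
New rate:
Dose = 29.2 ng/kg/min × 32.72727 kg = 955.6364 ng/min
955.6364 ng/min × 60 min/hr = 57338.18 ng/hr
Rate = 57338.18 ng/hr ÷ 16393.44 ng/mL = 3.497629 mL/hr
Time remaining = 60.08487 mL ÷ 3.497629 mL/hr = 17.17874 hr

17.2 hours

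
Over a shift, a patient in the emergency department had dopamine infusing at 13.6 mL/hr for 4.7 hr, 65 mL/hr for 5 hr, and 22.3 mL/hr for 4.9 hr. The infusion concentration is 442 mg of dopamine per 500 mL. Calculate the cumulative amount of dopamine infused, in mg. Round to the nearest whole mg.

Concentration = 442 mg ÷ 500 mL = 0.884 mg/mL
Stage 1: 13.6 mL/hr × 4.7 hr = 63.92 mL → 63.92 mL × 0.884 mg/mL = 56.50528 mg
Stage 2: 65 mL/hr × 5 hr = 325 mL → 325 mL × 0.884 mg/mL = 287.3 mg
Stage 3: 22.3 mL/hr × 4.9 hr = 109.27 mL → 109.27 mL × 0.884 mg/mL = 96.59468 mg
Total = 56.50528 + 287.3 + 96.59468 = 440.4 mg

440 mg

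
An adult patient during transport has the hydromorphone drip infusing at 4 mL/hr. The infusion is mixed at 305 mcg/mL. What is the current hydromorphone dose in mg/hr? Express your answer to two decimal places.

1.22 mg/hr

Concentration = 305 mcg/mL = 0.305 mg/mL
Drug rate = 4 mL/hr × 0.305 mg/mL = 1.22 mg/hr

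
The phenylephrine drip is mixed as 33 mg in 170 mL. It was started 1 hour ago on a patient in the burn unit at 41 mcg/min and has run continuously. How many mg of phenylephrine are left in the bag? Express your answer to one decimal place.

30.5 mg

41 mcg/min × 60 min/hr = 2460 mcg/hr
Concentration = 33 mg ÷ 170 mL = 0.1941176 mg/mL = 194.1176 mcg/mL
Rate = 2460 mcg/hr ÷ 194.1176 mcg/mL = 12.67273 mL/hr
Volume infused = 12.67273 mL/hr × 1 hr = 12.67273 mL
Volume remaining = 170 − 12.67273 = 157.3273 mL
Drug remaining = 157.3273 mL × 194.1176 mcg/mL = 30540 mcg = 30.54 mg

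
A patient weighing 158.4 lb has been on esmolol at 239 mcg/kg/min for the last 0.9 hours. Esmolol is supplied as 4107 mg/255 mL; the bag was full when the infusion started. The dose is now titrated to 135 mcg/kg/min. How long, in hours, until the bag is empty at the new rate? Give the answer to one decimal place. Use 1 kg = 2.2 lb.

5.4 hours

Initial rate:
Weight = 158.4 lb ÷ 2.2 lb/kg = 72 kg
Dose = 239 mcg/kg/min × 72 kg = 17208 mcg/min
17208 mcg/min × 60 min/hr = 1032480 mcg/hr
Concentration = 4107 mg ÷ 255 mL = 16.10588 mg/mL = 16105.88 mcg/mL
Rate = 1032480 mcg/hr ÷ 16105.88 mcg/mL = 64.10577 mL/hr
Volume infused so far = 64.10577 mL/hr × 0.9 hr = 57.69519 mL
Volume remaining = 255 − 57.69519 = 197.3048 mL
New rate:
Dose = 135 mcg/kg/min × 72 kg = 9720 mcg/min
9720 mcg/min × 60 min/hr = 583200 mcg/hr
Rate = 583200 mcg/hr ÷ 16105.88 mcg/mL = 36.21037 mL/hr
Time remaining = 197.3048 mL ÷ 36.21037 mL/hr = 5.448848 hr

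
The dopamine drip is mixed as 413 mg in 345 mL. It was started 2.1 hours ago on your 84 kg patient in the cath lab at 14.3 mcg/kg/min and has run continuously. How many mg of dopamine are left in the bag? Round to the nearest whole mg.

Dose = 14.3 mcg/kg/min × 84 kg = 1201.2 mcg/min
1201.2 mcg/min × 60 min/hr = 72072 mcg/hr
Concentration = 413 mg ÷ 345 mL = 1.197101 mg/mL = 1197.101 mcg/mL
Rate = 72072 mcg/hr ÷ 1197.101 mcg/mL = 60.20542 mL/hr
Volume infused = 60.20542 mL/hr × 2.1 hr = 126.4314 mL
Volume remaining = 345 − 126.4314 = 218.5686 mL
Drug remaining = 218.5686 mL × 1197.101 mcg/mL = 261648.8 mcg = 261.6488 mg

262 mg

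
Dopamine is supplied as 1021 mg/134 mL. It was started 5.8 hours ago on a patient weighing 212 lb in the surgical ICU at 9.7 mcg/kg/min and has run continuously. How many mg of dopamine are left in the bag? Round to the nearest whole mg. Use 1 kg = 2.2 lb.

Weight = 212 lb ÷ 2.2 lb/kg = 96.36364 kg
Dose = 9.7 mcg/kg/min × 96.36364 kg = 934.7273 mcg/min
934.7273 mcg/min × 60 min/hr = 56083.64 mcg/hr
Concentration = 1021 mg ÷ 134 mL = 7.619403 mg/mL = 7619.403 mcg/mL
Rate = 56083.64 mcg/hr ÷ 7619.403 mcg/mL = 7.360634 mL/hr
Volume infused = 7.360634 mL/hr × 5.8 hr = 42.69168 mL
Volume remaining = 134 − 42.69168 = 91.30832 mL
Drug remaining = 91.30832 mL × 7619.403 mcg/mL = 695714.9 mcg = 695.7149 mg

696 mg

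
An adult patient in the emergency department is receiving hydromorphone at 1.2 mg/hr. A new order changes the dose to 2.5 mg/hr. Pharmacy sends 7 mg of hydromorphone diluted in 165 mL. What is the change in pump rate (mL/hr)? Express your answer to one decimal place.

30.6 mL/hr

At the current dose:
Concentration = 7 mg ÷ 165 mL = 0.04242424 mg/mL
Rate = 1.2 mg/hr ÷ 0.04242424 mg/mL = 28.28571 mL/hr
At the new dose:
Rate = 2.5 mg/hr ÷ 0.04242424 mg/mL = 58.92857 mL/hr
Change = 58.92857 − 28.28571 = 30.64286 mL/hr → 30.64286 mL/hr increase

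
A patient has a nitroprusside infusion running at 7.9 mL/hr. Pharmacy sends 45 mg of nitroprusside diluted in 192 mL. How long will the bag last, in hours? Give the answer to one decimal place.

24.3 hours

Duration = 192 mL ÷ 7.9 mL/hr = 24.3038 hr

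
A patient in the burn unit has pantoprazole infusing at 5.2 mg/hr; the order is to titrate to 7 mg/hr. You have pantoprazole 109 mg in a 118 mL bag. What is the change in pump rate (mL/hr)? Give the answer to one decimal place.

At the current dose:
Concentration = 109 mg ÷ 118 mL = 0.9237288 mg/mL
Rate = 5.2 mg/hr ÷ 0.9237288 mg/mL = 5.629358 mL/hr
At the new dose:
Rate = 7 mg/hr ÷ 0.9237288 mg/mL = 7.577982 mL/hr
Change = 7.577982 − 5.629358 = 1.948624 mL/hr → 1.948624 mL/hr increase

1.9 mL/hr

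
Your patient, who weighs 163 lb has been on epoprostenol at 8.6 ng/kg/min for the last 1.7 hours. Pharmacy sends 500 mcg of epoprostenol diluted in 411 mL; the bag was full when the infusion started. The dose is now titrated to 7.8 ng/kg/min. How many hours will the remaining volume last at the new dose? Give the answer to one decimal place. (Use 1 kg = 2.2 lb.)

12.5 hours

Initial rate:
Weight = 163 lb ÷ 2.2 lb/kg = 74.09091 kg
Dose = 8.6 ng/kg/min × 74.09091 kg = 637.1818 ng/min
637.1818 ng/min × 60 min/hr = 38230.91 ng/hr
Concentration = 500 mcg ÷ 411 mL = 1.216545 mcg/mL = 1216.545 ng/mL
Rate = 38230.91 ng/hr ÷ 1216.545 ng/mL = 31.42581 mL/hr
Volume infused so far = 31.42581 mL/hr × 1.7 hr = 53.42387 mL
Volume remaining = 411 − 53.42387 = 357.5761 mL
New rate:
Dose = 7.8 ng/kg/min × 74.09091 kg = 577.9091 ng/min
577.9091 ng/min × 60 min/hr = 34674.55 ng/hr
Rate = 34674.55 ng/hr ÷ 1216.545 ng/mL = 28.50248 mL/hr
Time remaining = 357.5761 mL ÷ 28.50248 mL/hr = 12.54544 hr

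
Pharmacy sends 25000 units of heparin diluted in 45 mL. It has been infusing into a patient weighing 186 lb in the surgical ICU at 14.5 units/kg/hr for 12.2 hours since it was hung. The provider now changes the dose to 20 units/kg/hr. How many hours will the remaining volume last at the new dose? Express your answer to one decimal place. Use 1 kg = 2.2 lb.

Initial rate:
Weight = 186 lb ÷ 2.2 lb/kg = 84.54545 kg
Dose = 14.5 units/kg/hr × 84.54545 kg = 1225.909 units/hr
Concentration = 25000 units ÷ 45 mL = 555.5556 units/mL
Rate = 1225.909 units/hr ÷ 555.5556 units/mL = 2.206636 mL/hr
Volume infused so far = 2.206636 mL/hr × 12.2 hr = 26.92096 mL
Volume remaining = 45 − 26.92096 = 18.07904 mL
New rate:
Dose = 20 units/kg/hr × 84.54545 kg = 1690.909 units/hr
Rate = 1690.909 units/hr ÷ 555.5556 units/mL = 3.043636 mL/hr
Time remaining = 18.07904 mL ÷ 3.043636 mL/hr = 5.939946 hr

5.9 hours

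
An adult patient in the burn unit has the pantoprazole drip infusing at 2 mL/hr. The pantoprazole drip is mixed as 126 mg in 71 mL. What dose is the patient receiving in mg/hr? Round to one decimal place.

3.5 mg/hr

Concentration = 126 mg ÷ 71 mL = 1.774648 mg/mL
Drug rate = 2 mL/hr × 1.774648 mg/mL = 3.549296 mg/hr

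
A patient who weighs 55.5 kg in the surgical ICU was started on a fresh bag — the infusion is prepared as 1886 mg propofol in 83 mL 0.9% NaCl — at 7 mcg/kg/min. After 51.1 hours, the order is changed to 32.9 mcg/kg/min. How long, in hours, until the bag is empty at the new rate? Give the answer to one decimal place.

Initial rate:
Dose = 7 mcg/kg/min × 55.5 kg = 388.5 mcg/min
388.5 mcg/min × 60 min/hr = 23310 mcg/hr
Concentration = 1886 mg ÷ 83 mL = 22.72289 mg/mL = 22722.89 mcg/mL
Rate = 23310 mcg/hr ÷ 22722.89 mcg/mL = 1.025838 mL/hr
Volume infused so far = 1.025838 mL/hr × 51.1 hr = 52.42031 mL
Volume remaining = 83 − 52.42031 = 30.57969 mL
New rate:
Dose = 32.9 mcg/kg/min × 55.5 kg = 1825.95 mcg/min
1825.95 mcg/min × 60 min/hr = 109557 mcg/hr
Rate = 109557 mcg/hr ÷ 22722.89 mcg/mL = 4.821437 mL/hr
Time remaining = 30.57969 mL ÷ 4.821437 mL/hr = 6.342443 hr

6.3 hours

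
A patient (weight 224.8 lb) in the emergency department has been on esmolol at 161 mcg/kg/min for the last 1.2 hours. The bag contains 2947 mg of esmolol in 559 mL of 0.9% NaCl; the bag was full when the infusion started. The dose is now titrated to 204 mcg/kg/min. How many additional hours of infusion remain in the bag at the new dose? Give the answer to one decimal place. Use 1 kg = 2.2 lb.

1.4 hours

Initial rate:
Weight = 224.8 lb ÷ 2.2 lb/kg = 102.1818 kg
Dose = 161 mcg/kg/min × 102.1818 kg = 16451.27 mcg/min
16451.27 mcg/min × 60 min/hr = 987076.4 mcg/hr
Concentration = 2947 mg ÷ 559 mL = 5.271914 mg/mL = 5271.914 mcg/mL
Rate = 987076.4 mcg/hr ÷ 5271.914 mcg/mL = 187.233 mL/hr
Volume infused so far = 187.233 mL/hr × 1.2 hr = 224.6796 mL
Volume remaining = 559 − 224.6796 = 334.3204 mL
New rate:
Dose = 204 mcg/kg/min × 102.1818 kg = 20845.09 mcg/min
20845.09 mcg/min × 60 min/hr = 1250705 mcg/hr
Rate = 1250705 mcg/hr ÷ 5271.914 mcg/mL = 237.2393 mL/hr
Time remaining = 334.3204 mL ÷ 237.2393 mL/hr = 1.409211 hr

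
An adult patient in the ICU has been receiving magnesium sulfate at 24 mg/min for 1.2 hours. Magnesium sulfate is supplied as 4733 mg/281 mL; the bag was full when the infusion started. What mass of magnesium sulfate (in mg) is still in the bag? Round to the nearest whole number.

24 mg/min × 60 min/hr = 1440 mg/hr
Concentration = 4733 mg ÷ 281 mL = 16.84342 mg/mL
Rate = 1440 mg/hr ÷ 16.84342 mg/mL = 85.49334 mL/hr
Volume infused = 85.49334 mL/hr × 1.2 hr = 102.592 mL
Volume remaining = 281 − 102.592 = 178.408 mL
Drug remaining = 178.408 mL × 16.84342 mg/mL = 3005 mg

3005 mg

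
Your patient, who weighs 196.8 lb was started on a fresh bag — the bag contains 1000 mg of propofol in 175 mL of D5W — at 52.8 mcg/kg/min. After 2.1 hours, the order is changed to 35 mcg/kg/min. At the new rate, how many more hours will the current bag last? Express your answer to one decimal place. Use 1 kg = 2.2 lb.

Initial rate:
Weight = 196.8 lb ÷ 2.2 lb/kg = 89.45455 kg
Dose = 52.8 mcg/kg/min × 89.45455 kg = 4723.2 mcg/min
4723.2 mcg/min × 60 min/hr = 283392 mcg/hr
Concentration = 1000 mg ÷ 175 mL = 5.714286 mg/mL = 5714.286 mcg/mL
Rate = 283392 mcg/hr ÷ 5714.286 mcg/mL = 49.5936 mL/hr
Volume infused so far = 49.5936 mL/hr × 2.1 hr = 104.1466 mL
Volume remaining = 175 − 104.1466 = 70.85344 mL
New rate:
Dose = 35 mcg/kg/min × 89.45455 kg = 3130.909 mcg/min
3130.909 mcg/min × 60 min/hr = 187854.5 mcg/hr
Rate = 187854.5 mcg/hr ÷ 5714.286 mcg/mL = 32.87455 mL/hr
Time remaining = 70.85344 mL ÷ 32.87455 mL/hr = 2.155268 hr

2.2 hours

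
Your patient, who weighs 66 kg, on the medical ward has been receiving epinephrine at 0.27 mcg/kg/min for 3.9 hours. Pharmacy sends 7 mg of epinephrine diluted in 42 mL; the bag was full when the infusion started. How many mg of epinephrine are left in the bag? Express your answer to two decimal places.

Dose = 0.27 mcg/kg/min × 66 kg = 17.82 mcg/min
17.82 mcg/min × 60 min/hr = 1069.2 mcg/hr
Concentration = 7 mg ÷ 42 mL = 0.1666667 mg/mL = 166.6667 mcg/mL
Rate = 1069.2 mcg/hr ÷ 166.6667 mcg/mL = 6.4152 mL/hr
Volume infused = 6.4152 mL/hr × 3.9 hr = 25.01928 mL
Volume remaining = 42 − 25.01928 = 16.98072 mL
Drug remaining = 16.98072 mL × 166.6667 mcg/mL = 2830.12 mcg = 2.83012 mg

2.83 mg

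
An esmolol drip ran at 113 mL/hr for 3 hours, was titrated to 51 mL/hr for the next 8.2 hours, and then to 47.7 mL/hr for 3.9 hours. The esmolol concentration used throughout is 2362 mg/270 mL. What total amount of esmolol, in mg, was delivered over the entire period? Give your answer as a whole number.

Concentration = 2362 mg ÷ 270 mL = 8.748148 mg/mL
Stage 1: 113 mL/hr × 3 hr = 339 mL → 339 mL × 8.748148 mg/mL = 2965.622 mg
Stage 2: 51 mL/hr × 8.2 hr = 418.2 mL → 418.2 mL × 8.748148 mg/mL = 3658.476 mg
Stage 3: 47.7 mL/hr × 3.9 hr = 186.03 mL → 186.03 mL × 8.748148 mg/mL = 1627.418 mg
Total = 2965.622 + 3658.476 + 1627.418 = 8251.516 mg

8252 mg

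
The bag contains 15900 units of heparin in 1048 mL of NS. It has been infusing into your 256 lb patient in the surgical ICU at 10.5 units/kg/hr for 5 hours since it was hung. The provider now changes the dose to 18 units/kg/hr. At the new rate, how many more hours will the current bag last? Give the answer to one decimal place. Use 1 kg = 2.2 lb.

Initial rate:
Weight = 256 lb ÷ 2.2 lb/kg = 116.3636 kg
Dose = 10.5 units/kg/hr × 116.3636 kg = 1221.818 units/hr
Concentration = 15900 units ÷ 1048 mL = 15.17176 units/mL
Rate = 1221.818 units/hr ÷ 15.17176 units/mL = 80.53242 mL/hr
Volume infused so far = 80.53242 mL/hr × 5 hr = 402.6621 mL
Volume remaining = 1048 − 402.6621 = 645.3379 mL
New rate:
Dose = 18 units/kg/hr × 116.3636 kg = 2094.545 units/hr
Rate = 2094.545 units/hr ÷ 15.17176 units/mL = 138.0556 mL/hr
Time remaining = 645.3379 mL ÷ 138.0556 mL/hr = 4.674479 hr

4.7 hours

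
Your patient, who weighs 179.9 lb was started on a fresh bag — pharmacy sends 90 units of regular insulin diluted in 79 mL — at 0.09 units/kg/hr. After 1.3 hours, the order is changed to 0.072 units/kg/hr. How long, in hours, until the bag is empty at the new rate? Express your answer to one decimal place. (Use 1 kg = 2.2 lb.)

Initial rate:
Weight = 179.9 lb ÷ 2.2 lb/kg = 81.77273 kg
Dose = 0.09 units/kg/hr × 81.77273 kg = 7.359545 units/hr
Concentration = 90 units ÷ 79 mL = 1.139241 units/mL
Rate = 7.359545 units/hr ÷ 1.139241 units/mL = 6.460045 mL/hr
Volume infused so far = 6.460045 mL/hr × 1.3 hr = 8.398059 mL
Volume remaining = 79 − 8.398059 = 70.60194 mL
New rate:
Dose = 0.072 units/kg/hr × 81.77273 kg = 5.887636 units/hr
Rate = 5.887636 units/hr ÷ 1.139241 units/mL = 5.168036 mL/hr
Time remaining = 70.60194 mL ÷ 5.168036 mL/hr = 13.66127 hr

13.7 hours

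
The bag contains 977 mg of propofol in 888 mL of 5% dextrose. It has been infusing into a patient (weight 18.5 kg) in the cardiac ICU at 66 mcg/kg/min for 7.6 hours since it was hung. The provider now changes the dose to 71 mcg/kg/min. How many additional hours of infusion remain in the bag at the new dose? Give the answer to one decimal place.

5.3 hours

Initial rate:
Dose = 66 mcg/kg/min × 18.5 kg = 1221 mcg/min
1221 mcg/min × 60 min/hr = 73260 mcg/hr
Concentration = 977 mg ÷ 888 mL = 1.100225 mg/mL = 1100.225 mcg/mL
Rate = 73260 mcg/hr ÷ 1100.225 mcg/mL = 66.58637 mL/hr
Volume infused so far = 66.58637 mL/hr × 7.6 hr = 506.0564 mL
Volume remaining = 888 − 506.0564 = 381.9436 mL
New rate:
Dose = 71 mcg/kg/min × 18.5 kg = 1313.5 mcg/min
1313.5 mcg/min × 60 min/hr = 78810 mcg/hr
Rate = 78810 mcg/hr ÷ 1100.225 mcg/mL = 71.63079 mL/hr
Time remaining = 381.9436 mL ÷ 71.63079 mL/hr = 5.332115 hr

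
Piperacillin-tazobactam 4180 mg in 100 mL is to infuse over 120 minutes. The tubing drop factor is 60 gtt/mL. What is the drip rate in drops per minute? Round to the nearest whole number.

50 gtt/min

100 mL ÷ (120 min) = 0.8333333 mL/min
0.8333333 mL/min × 60 gtt/mL = 50 gtt/min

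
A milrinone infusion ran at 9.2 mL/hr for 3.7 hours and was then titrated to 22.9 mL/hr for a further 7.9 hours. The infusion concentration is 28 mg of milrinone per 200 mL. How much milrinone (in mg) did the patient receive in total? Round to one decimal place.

Concentration = 28 mg ÷ 200 mL = 0.14 mg/mL
Stage 1: 9.2 mL/hr × 3.7 hr = 34.04 mL → 34.04 mL × 0.14 mg/mL = 4.7656 mg
Stage 2: 22.9 mL/hr × 7.9 hr = 180.91 mL → 180.91 mL × 0.14 mg/mL = 25.3274 mg
Total = 4.7656 + 25.3274 = 30.093 mg

30.1 mg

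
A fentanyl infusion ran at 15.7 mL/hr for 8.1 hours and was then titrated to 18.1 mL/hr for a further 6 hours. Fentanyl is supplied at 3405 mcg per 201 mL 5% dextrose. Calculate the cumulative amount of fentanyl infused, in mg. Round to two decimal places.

3.99 mg

Concentration = 3405 mcg ÷ 201 mL = 16.9403 mcg/mL
Stage 1: 15.7 mL/hr × 8.1 hr = 127.17 mL → 127.17 mL × 16.9403 mcg/mL = 2154.298 mcg
Stage 2: 18.1 mL/hr × 6 hr = 108.6 mL → 108.6 mL × 16.9403 mcg/mL = 1839.716 mcg
Total = 2154.298 + 1839.716 = 3994.014 mcg = 3.994014 mg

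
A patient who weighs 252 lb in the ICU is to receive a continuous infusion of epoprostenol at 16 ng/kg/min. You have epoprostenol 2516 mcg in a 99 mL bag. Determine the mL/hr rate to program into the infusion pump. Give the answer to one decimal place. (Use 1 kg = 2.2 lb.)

4.3 mL/hr

Weight = 252 lb ÷ 2.2 lb/kg = 114.5455 kg
Dose = 16 ng/kg/min × 114.5455 kg = 1832.727 ng/min
1832.727 ng/min × 60 min/hr = 109963.6 ng/hr
Concentration = 2516 mcg ÷ 99 mL = 25.41414 mcg/mL = 25414.14 ng/mL
Rate = 109963.6 ng/hr ÷ 25414.14 ng/mL = 4.326868 mL/hr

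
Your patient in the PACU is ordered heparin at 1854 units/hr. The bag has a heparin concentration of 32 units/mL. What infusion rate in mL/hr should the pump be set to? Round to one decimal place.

Rate = 1854 units/hr ÷ 32 units/mL = 57.9375 mL/hr

57.9 mL/hr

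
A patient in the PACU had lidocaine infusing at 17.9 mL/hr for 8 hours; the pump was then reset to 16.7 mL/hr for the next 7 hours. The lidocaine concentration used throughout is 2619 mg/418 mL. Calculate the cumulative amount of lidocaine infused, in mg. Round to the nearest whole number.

1630 mg

Concentration = 2619 mg ÷ 418 mL = 6.26555 mg/mL
Stage 1: 17.9 mL/hr × 8 hr = 143.2 mL → 143.2 mL × 6.26555 mg/mL = 897.2268 mg
Stage 2: 16.7 mL/hr × 7 hr = 116.9 mL → 116.9 mL × 6.26555 mg/mL = 732.4428 mg
Total = 897.2268 + 732.4428 = 1629.67 mg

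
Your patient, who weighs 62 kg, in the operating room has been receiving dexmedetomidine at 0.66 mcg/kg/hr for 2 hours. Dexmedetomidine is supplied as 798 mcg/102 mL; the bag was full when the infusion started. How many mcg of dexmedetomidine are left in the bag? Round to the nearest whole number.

716 mcg

Dose = 0.66 mcg/kg/hr × 62 kg = 40.92 mcg/hr
Concentration = 798 mcg ÷ 102 mL = 7.823529 mcg/mL
Rate = 40.92 mcg/hr ÷ 7.823529 mcg/mL = 5.230376 mL/hr
Volume infused = 5.230376 mL/hr × 2 hr = 10.46075 mL
Volume remaining = 102 − 10.46075 = 91.53925 mL
Drug remaining = 91.53925 mL × 7.823529 mcg/mL = 716.16 mcg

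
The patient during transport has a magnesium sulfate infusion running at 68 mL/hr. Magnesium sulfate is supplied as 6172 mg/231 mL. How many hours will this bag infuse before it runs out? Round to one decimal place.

3.4 hours

Duration = 231 mL ÷ 68 mL/hr = 3.397059 hr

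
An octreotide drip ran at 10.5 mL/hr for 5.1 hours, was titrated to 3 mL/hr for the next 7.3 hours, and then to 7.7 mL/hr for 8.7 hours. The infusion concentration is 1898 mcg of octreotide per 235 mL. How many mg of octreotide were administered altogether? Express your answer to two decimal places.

1.15 mg

Concentration = 1898 mcg ÷ 235 mL = 8.076596 mcg/mL
Stage 1: 10.5 mL/hr × 5.1 hr = 53.55 mL → 53.55 mL × 8.076596 mcg/mL = 432.5017 mcg
Stage 2: 3 mL/hr × 7.3 hr = 21.9 mL → 21.9 mL × 8.076596 mcg/mL = 176.8774 mcg
Stage 3: 7.7 mL/hr × 8.7 hr = 66.99 mL → 66.99 mL × 8.076596 mcg/mL = 541.0511 mcg
Total = 432.5017 + 176.8774 + 541.0511 = 1150.43 mcg = 1.15043 mg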